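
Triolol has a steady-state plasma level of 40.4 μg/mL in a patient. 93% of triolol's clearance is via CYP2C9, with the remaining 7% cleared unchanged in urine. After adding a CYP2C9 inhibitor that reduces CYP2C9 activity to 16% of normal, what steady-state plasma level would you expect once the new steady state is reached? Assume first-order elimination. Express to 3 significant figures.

185 μg/mL

CYP2C9: 0.93 × 0.16 = 0.1488
Other: 0.07 (unchanged)
Relative clearance = 0.1488 + 0.07 = 0.2188.
New steady-state plasma level = baseline ÷ relative clearance = 40.4 / 0.2188 = 185 μg/mL.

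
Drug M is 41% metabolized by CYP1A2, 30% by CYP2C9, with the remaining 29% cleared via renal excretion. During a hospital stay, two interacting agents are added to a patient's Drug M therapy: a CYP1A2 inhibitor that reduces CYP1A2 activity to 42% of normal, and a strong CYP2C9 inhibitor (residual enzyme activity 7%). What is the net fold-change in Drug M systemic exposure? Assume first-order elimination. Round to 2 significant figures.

The CYP1A2 pathway (41% of clearance) falls to 0.42× activity: 0.41 × 0.42 = 0.1722.
The CYP2C9 pathway (30% of clearance) is reduced to 0.07× activity: 0.3 × 0.07 = 0.021.
The remaining 29% of clearance is unaffected.
New clearance relative to baseline: 0.1722 + 0.021 + 0.29 = 0.4832.
Net systemic exposure ratio = 1 / 0.4832 = 2.1.

2.1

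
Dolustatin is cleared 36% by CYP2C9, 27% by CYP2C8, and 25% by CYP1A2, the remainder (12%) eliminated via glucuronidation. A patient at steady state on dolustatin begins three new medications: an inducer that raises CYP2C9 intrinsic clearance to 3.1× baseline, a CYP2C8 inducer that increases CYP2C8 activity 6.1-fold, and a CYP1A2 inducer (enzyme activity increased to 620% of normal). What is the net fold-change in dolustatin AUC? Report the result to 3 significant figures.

CYP2C9: 0.36 × 3.1 = 1.116
CYP2C8: 0.27 × 6.1 = 1.647
CYP1A2: 0.25 × 6.2 = 1.55
Other: 0.12 (unchanged)
New clearance relative to baseline: 1.116 + 1.647 + 1.55 + 0.12 = 4.433.
Because AUC varies inversely with clearance, the combined effect is 1 / 4.433 = 0.226.

0.226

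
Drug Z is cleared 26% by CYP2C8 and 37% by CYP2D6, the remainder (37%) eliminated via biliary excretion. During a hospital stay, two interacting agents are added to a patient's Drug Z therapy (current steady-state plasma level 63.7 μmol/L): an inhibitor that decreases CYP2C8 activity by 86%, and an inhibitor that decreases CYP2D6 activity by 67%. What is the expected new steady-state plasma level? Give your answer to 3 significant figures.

121 μmol/L

The CYP2C8 pathway (26% of clearance) is reduced to 0.14× activity: 0.26 × 0.14 = 0.0364.
The CYP2D6 pathway (37% of clearance) drops to 0.33× activity: 0.37 × 0.33 = 0.1221.
Non-CYP routes (37%) are unchanged.
CL_new/CL_old = 0.0364 + 0.1221 + 0.37 = 0.5285.
Dividing the baseline by the relative clearance: 63.7 / 0.5285 = 121 μmol/L.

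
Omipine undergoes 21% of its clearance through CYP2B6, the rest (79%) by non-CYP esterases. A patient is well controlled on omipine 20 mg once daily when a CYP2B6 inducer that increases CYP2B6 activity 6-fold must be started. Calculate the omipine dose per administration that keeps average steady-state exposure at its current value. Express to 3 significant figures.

41.0 mg

CYP2B6: 0.21 × 6 = 1.26
Other: 0.79 (unchanged)
New clearance relative to baseline: 1.26 + 0.79 = 2.05.
Css,avg = (dose rate)/CL, so holding Css fixed requires dose ∝ CL: 20 × 2.05 = 41.0 mg.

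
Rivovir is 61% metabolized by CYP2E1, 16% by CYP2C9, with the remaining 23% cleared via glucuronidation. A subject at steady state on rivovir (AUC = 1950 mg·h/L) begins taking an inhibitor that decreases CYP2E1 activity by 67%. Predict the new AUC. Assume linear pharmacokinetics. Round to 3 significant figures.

3.30 × 10³ mg·h/L

CYP2E1: 0.61 × 0.33 = 0.2013
CYP2C9: 0.16 (unchanged)
Other: 0.23 (unchanged)
CL_new/CL_old = 0.2013 + 0.16 + 0.23 = 0.5913.
New AUC = baseline ÷ relative clearance = 1950 / 0.5913 = 3.30 × 10³ mg·h/L.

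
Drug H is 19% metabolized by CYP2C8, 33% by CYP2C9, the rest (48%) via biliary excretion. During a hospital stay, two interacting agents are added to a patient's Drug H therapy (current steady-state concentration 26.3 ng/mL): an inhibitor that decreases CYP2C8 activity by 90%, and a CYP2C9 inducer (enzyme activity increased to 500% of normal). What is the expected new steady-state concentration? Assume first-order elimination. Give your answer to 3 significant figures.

The CYP2C8 pathway (19% of clearance) is reduced to 0.1× activity: 0.19 × 0.1 = 0.019.
The CYP2C9 pathway (33% of clearance) increases to 5× activity: 0.33 × 5 = 1.65.
The remaining 48% of clearance is unaffected.
New clearance relative to baseline: 0.019 + 1.65 + 0.48 = 2.149.
New steady-state concentration = 26.3 / 2.149 = 12.2 ng/mL (concentration scales inversely with clearance).

12.2 ng/mL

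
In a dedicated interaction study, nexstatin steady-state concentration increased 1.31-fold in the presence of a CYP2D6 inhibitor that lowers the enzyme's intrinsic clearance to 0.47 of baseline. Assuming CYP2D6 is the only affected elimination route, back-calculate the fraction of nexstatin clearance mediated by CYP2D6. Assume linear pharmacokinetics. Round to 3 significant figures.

Let fm be the CYP2D6 fraction. New clearance relative to baseline = fm × 0.47 + (1 − fm).
Steady-state concentration ratio = 1 / (new CL fraction), so new CL fraction = 1 / 1.31 = 0.7634.
fm × 0.47 + 1 − fm = 0.7634  ⇒  fm × (0.47 − 1) = −0.2366  ⇒  fm = 0.446.

0.446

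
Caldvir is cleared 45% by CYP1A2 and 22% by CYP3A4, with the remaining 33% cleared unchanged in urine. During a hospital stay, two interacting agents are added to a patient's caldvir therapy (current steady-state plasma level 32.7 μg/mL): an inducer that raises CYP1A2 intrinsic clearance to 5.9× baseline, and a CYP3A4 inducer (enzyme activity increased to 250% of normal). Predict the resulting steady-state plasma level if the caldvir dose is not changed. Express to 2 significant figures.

9.3 μg/mL

The CYP1A2 pathway (45% of clearance) is boosted to 5.9× activity: 0.45 × 5.9 = 2.655.
The CYP3A4 pathway (22% of clearance) is boosted to 2.5× activity: 0.22 × 2.5 = 0.55.
The remaining 33% of clearance is unaffected.
Relative clearance = 2.655 + 0.55 + 0.33 = 3.535.
Steady-state plasma level ∝ 1/CL: new value = 32.7 / 3.535 = 9.3 μg/mL.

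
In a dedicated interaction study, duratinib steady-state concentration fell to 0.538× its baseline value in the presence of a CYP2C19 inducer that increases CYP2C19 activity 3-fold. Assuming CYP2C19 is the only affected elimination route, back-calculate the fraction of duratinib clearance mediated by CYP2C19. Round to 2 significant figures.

Let x = fm,CYP2C19. Because steady-state concentration ∝ 1/CL, relative clearance rose to 1/0.538 = 1.859.
Only the CYP2C19 route changed, so 1.859 = x·3 + (1 − x), giving x = 0.43.

0.43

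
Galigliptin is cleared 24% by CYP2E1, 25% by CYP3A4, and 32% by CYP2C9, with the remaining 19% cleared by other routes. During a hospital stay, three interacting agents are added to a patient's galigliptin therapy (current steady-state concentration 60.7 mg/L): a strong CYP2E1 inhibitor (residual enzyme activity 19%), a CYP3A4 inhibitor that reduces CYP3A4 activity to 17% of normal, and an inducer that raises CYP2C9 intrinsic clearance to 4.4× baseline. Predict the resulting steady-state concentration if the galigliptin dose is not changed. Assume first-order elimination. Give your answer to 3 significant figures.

36.0 mg/L

The CYP2E1 pathway (24% of clearance) is reduced to 0.19× activity: 0.24 × 0.19 = 0.0456.
The CYP3A4 pathway (25% of clearance) is reduced to 0.17× activity: 0.25 × 0.17 = 0.0425.
The CYP2C9 pathway (32% of clearance) rises to 4.4× activity: 0.32 × 4.4 = 1.408.
The remaining 19% of clearance is unaffected.
Relative clearance = 0.0456 + 0.0425 + 1.408 + 0.19 = 1.6861.
Dividing the baseline by the relative clearance: 60.7 / 1.6861 = 36.0 mg/L.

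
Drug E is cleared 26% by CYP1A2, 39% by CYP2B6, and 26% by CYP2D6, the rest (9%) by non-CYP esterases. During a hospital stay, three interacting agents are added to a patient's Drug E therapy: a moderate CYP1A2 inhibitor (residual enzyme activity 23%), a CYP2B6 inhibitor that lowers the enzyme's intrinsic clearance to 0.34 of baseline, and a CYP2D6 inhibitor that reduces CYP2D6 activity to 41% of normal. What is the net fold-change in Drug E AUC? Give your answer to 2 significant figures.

2.6

CYP1A2: 0.26 × 0.23 = 0.0598
CYP2B6: 0.39 × 0.34 = 0.1326
CYP2D6: 0.26 × 0.41 = 0.1066
Other: 0.09 (unchanged)
New clearance relative to baseline: 0.0598 + 0.1326 + 0.1066 + 0.09 = 0.389.
Net AUC ratio = 1 / 0.389 = 2.6.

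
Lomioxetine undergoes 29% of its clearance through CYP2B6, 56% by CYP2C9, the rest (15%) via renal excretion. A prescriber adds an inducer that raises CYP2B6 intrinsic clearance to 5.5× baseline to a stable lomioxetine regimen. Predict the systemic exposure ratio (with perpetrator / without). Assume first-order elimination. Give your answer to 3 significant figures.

CYP2B6: 0.29 × 5.5 = 1.595
CYP2C9: 0.56 (unchanged)
Other: 0.15 (unchanged)
CL_new/CL_old = 1.595 + 0.56 + 0.15 = 2.305.
Systemic exposure ratio = CL_old/CL_new = 1 / 2.305 = 0.434.

0.434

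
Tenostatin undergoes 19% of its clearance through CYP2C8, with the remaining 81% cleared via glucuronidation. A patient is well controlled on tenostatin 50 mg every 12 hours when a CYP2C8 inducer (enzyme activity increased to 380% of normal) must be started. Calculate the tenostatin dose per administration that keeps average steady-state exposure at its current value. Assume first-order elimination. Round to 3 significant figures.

CYP2C8: 0.19 × 3.8 = 0.722
Other: 0.81 (unchanged)
Relative clearance = 0.722 + 0.81 = 1.532.
To maintain the same steady-state level, dose must scale with clearance: new dose = 50 × 1.532 = 76.6 mg.

76.6 mg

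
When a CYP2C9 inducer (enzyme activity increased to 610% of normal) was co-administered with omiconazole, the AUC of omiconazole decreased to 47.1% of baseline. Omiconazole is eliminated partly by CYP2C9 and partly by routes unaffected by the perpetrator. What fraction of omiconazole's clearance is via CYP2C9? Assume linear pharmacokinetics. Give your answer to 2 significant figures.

Write x for the fraction cleared via CYP2C9. The observed AUC change means clearance rose to 1/0.471 = 2.123 of baseline.
Setting x·6.1 + (1 − x) = 2.123 and solving: x = (2.123 − 1)/(6.1 − 1) = 0.22.

0.22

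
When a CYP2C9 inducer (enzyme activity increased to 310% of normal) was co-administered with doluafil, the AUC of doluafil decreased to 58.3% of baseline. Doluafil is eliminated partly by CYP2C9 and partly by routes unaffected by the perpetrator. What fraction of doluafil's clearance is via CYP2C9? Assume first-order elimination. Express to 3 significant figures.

0.341

Call the CYP2C9 fraction fm. After the interaction, CL_new/CL_old = fm × 3.1 + (1 − fm).
AUC ratio = 1 / (new CL fraction), so new CL fraction = 1 / 0.583 = 1.715.
fm × 3.1 + 1 − fm = 1.715  ⇒  fm × (3.1 − 1) = 0.7153  ⇒  fm = 0.341.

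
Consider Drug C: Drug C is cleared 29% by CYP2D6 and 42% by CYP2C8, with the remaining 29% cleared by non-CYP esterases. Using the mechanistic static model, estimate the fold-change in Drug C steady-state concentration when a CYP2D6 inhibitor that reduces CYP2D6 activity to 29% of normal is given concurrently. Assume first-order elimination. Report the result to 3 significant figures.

1.26

CYP2D6: 0.29 × 0.29 = 0.0841
CYP2C8: 0.42 (unchanged)
Other: 0.29 (unchanged)
Relative clearance = 0.0841 + 0.42 + 0.29 = 0.7941.
Steady-state concentration ratio = CL_old/CL_new = 1 / 0.7941 = 1.26.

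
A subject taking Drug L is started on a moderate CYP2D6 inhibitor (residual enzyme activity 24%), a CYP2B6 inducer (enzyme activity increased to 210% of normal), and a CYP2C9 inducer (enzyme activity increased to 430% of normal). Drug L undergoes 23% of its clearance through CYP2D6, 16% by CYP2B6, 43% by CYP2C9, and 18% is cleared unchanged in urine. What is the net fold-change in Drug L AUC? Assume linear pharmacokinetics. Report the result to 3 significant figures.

0.413

CYP2D6: 0.23 × 0.24 = 0.0552
CYP2B6: 0.16 × 2.1 = 0.336
CYP2C9: 0.43 × 4.3 = 1.849
Other: 0.18 (unchanged)
CL_new/CL_old = 0.0552 + 0.336 + 1.849 + 0.18 = 2.4202.
Because AUC varies inversely with clearance, the combined effect is 1 / 2.4202 = 0.413.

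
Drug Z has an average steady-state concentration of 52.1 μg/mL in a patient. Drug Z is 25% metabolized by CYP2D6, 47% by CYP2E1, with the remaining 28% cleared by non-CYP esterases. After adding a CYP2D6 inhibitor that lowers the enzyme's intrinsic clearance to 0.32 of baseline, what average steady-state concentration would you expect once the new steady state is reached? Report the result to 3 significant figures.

The CYP2D6 pathway (25% of clearance) falls to 0.32× activity: 0.25 × 0.32 = 0.08.
CYP2E1 (47%) and the residual 28% are unaffected.
Relative clearance = 0.08 + 0.47 + 0.28 = 0.83.
Average steady-state concentration ∝ 1/CL, so new value = 52.1 / 0.83 = 62.8 μg/mL.

62.8 μg/mL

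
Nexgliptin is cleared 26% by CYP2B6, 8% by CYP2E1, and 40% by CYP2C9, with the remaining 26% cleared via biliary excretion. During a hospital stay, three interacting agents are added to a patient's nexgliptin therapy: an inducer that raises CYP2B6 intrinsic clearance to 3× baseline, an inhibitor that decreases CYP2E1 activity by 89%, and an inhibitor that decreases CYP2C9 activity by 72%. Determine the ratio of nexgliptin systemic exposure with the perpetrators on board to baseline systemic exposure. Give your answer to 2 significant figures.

The CYP2B6 pathway (26% of clearance) increases to 3× activity: 0.26 × 3 = 0.78.
The CYP2E1 pathway (8% of clearance) falls to 0.11× activity: 0.08 × 0.11 = 0.0088.
The CYP2C9 pathway (40% of clearance) falls to 0.28× activity: 0.4 × 0.28 = 0.112.
The remaining 26% of clearance is unaffected.
CL_new/CL_old = 0.78 + 0.0088 + 0.112 + 0.26 = 1.1608.
Systemic exposure ∝ 1/CL: fold-change = 1 / 1.1608 = 0.86.

0.86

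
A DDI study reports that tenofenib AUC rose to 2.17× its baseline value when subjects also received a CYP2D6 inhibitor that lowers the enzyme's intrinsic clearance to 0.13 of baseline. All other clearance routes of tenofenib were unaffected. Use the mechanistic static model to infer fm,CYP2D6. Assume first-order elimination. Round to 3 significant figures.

CL'/CL = 1 / 2.17 = 0.4608
0.13·fm + (1 − fm) = 0.4608
fm = (0.4608 − 1) / (0.13 − 1) = 0.620

0.620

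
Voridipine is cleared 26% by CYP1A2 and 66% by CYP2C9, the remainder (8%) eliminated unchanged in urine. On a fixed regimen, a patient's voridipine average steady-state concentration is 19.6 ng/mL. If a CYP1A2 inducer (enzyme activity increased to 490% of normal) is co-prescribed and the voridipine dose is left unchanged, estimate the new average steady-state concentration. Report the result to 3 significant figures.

9.73 ng/mL

CYP1A2: 0.26 × 4.9 = 1.274
CYP2C9: 0.66 (unchanged)
Other: 0.08 (unchanged)
Relative clearance = 1.274 + 0.66 + 0.08 = 2.014.
Average steady-state concentration ∝ 1/CL, so new value = 19.6 / 2.014 = 9.73 ng/mL.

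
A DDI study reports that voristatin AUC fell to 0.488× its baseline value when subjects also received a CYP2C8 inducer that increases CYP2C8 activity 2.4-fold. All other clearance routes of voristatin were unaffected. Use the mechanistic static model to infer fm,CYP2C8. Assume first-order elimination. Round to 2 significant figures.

0.75

Write x for the fraction cleared via CYP2C8. The observed AUC change means clearance rose to 1/0.488 = 2.049 of baseline.
Setting x·2.4 + (1 − x) = 2.049 and solving: x = (2.049 − 1)/(2.4 − 1) = 0.75.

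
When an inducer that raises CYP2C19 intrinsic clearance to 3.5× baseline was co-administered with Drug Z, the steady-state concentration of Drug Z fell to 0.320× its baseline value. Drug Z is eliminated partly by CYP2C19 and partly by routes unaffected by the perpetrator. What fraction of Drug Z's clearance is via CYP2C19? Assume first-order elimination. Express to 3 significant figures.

Let fm be the CYP2C19 fraction. New clearance relative to baseline = fm × 3.5 + (1 − fm).
Steady-state concentration ratio = 1 / (new CL fraction), so new CL fraction = 1 / 0.320 = 3.125.
fm × 3.5 + 1 − fm = 3.125  ⇒  fm × (3.5 − 1) = 2.125  ⇒  fm = 0.850.

0.850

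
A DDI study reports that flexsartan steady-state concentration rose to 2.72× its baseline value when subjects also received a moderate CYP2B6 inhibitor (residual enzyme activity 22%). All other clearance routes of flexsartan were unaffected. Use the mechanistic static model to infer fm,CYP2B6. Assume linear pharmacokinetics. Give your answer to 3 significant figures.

Write x for the fraction cleared via CYP2B6. The observed steady-state concentration change means clearance fell to 1/2.72 = 0.3676 of baseline.
Setting x·0.22 + (1 − x) = 0.3676 and solving: x = (0.3676 − 1)/(0.22 − 1) = 0.811.

0.811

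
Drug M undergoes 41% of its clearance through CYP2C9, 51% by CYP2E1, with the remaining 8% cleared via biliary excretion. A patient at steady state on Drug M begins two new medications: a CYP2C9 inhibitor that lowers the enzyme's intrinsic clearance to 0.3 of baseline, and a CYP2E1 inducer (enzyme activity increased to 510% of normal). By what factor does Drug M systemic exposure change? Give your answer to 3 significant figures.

0.357

The CYP2C9 pathway (41% of clearance) is reduced to 0.3× activity: 0.41 × 0.3 = 0.123.
The CYP2E1 pathway (51% of clearance) rises to 5.1× activity: 0.51 × 5.1 = 2.601.
Non-CYP routes (8%) are unchanged.
CL_new/CL_old = 0.123 + 2.601 + 0.08 = 2.804.
Net systemic exposure ratio = 1 / 2.804 = 0.357.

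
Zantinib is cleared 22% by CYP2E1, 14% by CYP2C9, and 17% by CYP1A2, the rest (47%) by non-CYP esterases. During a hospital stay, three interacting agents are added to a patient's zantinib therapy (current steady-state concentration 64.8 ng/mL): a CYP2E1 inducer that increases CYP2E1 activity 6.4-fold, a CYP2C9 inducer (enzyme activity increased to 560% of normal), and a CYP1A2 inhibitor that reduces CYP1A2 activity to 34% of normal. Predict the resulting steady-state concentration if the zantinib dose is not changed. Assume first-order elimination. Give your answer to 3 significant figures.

CYP2E1: 0.22 × 6.4 = 1.408
CYP2C9: 0.14 × 5.6 = 0.784
CYP1A2: 0.17 × 0.34 = 0.0578
Other: 0.47 (unchanged)
New clearance relative to baseline: 1.408 + 0.784 + 0.0578 + 0.47 = 2.7198.
New steady-state concentration = 64.8 / 2.7198 = 23.8 ng/mL (concentration scales inversely with clearance).

23.8 ng/mL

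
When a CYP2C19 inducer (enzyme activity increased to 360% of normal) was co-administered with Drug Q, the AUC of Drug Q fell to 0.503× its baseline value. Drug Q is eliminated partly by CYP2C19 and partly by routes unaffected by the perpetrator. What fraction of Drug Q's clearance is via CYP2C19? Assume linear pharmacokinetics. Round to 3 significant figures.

0.380

Call the CYP2C19 fraction fm. After the interaction, CL_new/CL_old = fm × 3.6 + (1 − fm).
AUC ratio = 1 / (new CL fraction), so new CL fraction = 1 / 0.503 = 1.988.
fm × 3.6 + 1 − fm = 1.988  ⇒  fm × (3.6 − 1) = 0.9881  ⇒  fm = 0.380.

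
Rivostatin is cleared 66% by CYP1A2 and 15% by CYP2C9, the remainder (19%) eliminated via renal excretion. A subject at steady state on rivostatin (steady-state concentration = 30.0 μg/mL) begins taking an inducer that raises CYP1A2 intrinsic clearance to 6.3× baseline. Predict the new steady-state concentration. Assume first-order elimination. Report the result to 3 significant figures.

The CYP1A2 pathway (66% of clearance) is boosted to 6.3× activity: 0.66 × 6.3 = 4.158.
CYP2C9 (15%) and the residual 19% are unaffected.
CL_new/CL_old = 4.158 + 0.15 + 0.19 = 4.498.
Steady-state concentration ∝ 1/CL, so new value = 30.0 / 4.498 = 6.67 μg/mL.

6.67 μg/mL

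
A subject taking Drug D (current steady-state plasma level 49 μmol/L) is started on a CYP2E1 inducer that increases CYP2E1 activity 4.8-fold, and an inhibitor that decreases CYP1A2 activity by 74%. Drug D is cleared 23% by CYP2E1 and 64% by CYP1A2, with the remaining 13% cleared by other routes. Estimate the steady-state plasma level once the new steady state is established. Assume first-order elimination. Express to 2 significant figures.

35 μmol/L

CYP2E1: 0.23 × 4.8 = 1.104
CYP1A2: 0.64 × 0.26 = 0.1664
Other: 0.13 (unchanged)
Relative clearance = 1.104 + 0.1664 + 0.13 = 1.4004.
Dividing the baseline by the relative clearance: 49 / 1.4004 = 35 μmol/L.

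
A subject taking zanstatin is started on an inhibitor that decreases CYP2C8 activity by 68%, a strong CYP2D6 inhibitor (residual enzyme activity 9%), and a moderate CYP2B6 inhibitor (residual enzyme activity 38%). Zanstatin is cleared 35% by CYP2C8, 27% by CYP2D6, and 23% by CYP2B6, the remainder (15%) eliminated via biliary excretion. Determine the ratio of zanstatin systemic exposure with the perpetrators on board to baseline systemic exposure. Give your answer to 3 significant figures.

CYP2C8: 0.35 × 0.32 = 0.112
CYP2D6: 0.27 × 0.09 = 0.0243
CYP2B6: 0.23 × 0.38 = 0.0874
Other: 0.15 (unchanged)
CL_new/CL_old = 0.112 + 0.0243 + 0.0874 + 0.15 = 0.3737.
Because systemic exposure varies inversely with clearance, the combined effect is 1 / 0.3737 = 2.68.

2.68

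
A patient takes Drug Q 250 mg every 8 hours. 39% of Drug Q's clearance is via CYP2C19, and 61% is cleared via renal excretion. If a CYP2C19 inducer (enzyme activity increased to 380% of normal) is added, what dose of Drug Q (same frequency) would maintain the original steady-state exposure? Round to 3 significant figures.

The CYP2C19 pathway (39% of clearance) is boosted to 3.8× activity: 0.39 × 3.8 = 1.482.
Non-CYP routes (61%) are unchanged.
CL_new/CL_old = 1.482 + 0.61 = 2.092.
Css,avg = (dose rate)/CL, so holding Css fixed requires dose ∝ CL: 250 × 2.092 = 523 mg.

523 mg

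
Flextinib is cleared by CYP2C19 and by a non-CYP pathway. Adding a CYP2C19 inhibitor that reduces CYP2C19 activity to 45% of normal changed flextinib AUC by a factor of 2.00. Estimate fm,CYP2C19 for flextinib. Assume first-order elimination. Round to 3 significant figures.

CL'/CL = 1 / 2.00 = 0.5
0.45·fm + (1 − fm) = 0.5
fm = (0.5 − 1) / (0.45 − 1) = 0.909

0.909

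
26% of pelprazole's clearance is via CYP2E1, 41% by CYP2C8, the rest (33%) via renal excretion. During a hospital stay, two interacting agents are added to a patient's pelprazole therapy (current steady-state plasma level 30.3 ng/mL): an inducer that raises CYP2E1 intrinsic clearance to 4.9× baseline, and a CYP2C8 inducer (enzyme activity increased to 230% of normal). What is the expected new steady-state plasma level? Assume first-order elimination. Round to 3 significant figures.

11.9 ng/mL

CYP2E1: 0.26 × 4.9 = 1.274
CYP2C8: 0.41 × 2.3 = 0.943
Other: 0.33 (unchanged)
New clearance relative to baseline: 1.274 + 0.943 + 0.33 = 2.547.
Dividing the baseline by the relative clearance: 30.3 / 2.547 = 11.9 ng/mL.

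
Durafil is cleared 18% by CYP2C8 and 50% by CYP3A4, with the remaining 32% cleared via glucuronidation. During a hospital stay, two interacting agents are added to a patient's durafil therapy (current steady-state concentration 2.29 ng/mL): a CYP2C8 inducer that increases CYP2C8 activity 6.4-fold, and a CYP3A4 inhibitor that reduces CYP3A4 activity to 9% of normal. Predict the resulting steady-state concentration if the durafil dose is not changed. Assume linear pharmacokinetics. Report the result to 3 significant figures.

The CYP2C8 pathway (18% of clearance) increases to 6.4× activity: 0.18 × 6.4 = 1.152.
The CYP3A4 pathway (50% of clearance) drops to 0.09× activity: 0.5 × 0.09 = 0.045.
Non-CYP routes (32%) are unchanged.
Relative clearance = 1.152 + 0.045 + 0.32 = 1.517.
Dividing the baseline by the relative clearance: 2.29 / 1.517 = 1.51 ng/mL.

1.51 ng/mL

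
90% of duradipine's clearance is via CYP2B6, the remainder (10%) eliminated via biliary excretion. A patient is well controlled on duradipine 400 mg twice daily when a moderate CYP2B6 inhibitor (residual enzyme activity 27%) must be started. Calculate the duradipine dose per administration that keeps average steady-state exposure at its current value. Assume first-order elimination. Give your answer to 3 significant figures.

CYP2B6: 0.9 × 0.27 = 0.243
Other: 0.1 (unchanged)
CL_new/CL_old = 0.243 + 0.1 = 0.343.
To maintain the same steady-state level, dose must scale with clearance: new dose = 400 × 0.343 = 137 mg.

137 mg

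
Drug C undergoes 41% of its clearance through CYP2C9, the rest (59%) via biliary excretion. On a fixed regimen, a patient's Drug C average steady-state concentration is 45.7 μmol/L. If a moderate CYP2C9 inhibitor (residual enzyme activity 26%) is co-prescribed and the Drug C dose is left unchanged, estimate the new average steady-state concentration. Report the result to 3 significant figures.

65.6 μmol/L

CYP2C9: 0.41 × 0.26 = 0.1066
Other: 0.59 (unchanged)
Relative clearance = 0.1066 + 0.59 = 0.6966.
New average steady-state concentration = baseline ÷ relative clearance = 45.7 / 0.6966 = 65.6 μmol/L.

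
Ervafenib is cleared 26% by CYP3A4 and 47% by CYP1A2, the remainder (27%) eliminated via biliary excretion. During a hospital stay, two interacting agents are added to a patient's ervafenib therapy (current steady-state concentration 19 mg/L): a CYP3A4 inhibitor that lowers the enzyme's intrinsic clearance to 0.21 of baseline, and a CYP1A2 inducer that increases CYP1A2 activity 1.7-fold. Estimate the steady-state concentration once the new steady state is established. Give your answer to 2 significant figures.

The CYP3A4 pathway (26% of clearance) falls to 0.21× activity: 0.26 × 0.21 = 0.0546.
The CYP1A2 pathway (47% of clearance) rises to 1.7× activity: 0.47 × 1.7 = 0.799.
The remaining 27% of clearance is unaffected.
CL_new/CL_old = 0.0546 + 0.799 + 0.27 = 1.1236.
Dividing the baseline by the relative clearance: 19 / 1.1236 = 17 mg/L.

17 mg/L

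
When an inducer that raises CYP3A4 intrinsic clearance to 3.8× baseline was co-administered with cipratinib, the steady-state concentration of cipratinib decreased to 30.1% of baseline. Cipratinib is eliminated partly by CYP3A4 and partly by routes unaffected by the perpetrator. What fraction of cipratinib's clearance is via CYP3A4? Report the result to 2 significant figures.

Let x = fm,CYP3A4. Because steady-state concentration ∝ 1/CL, relative clearance rose to 1/0.301 = 3.322.
Only the CYP3A4 route changed, so 3.322 = x·3.8 + (1 − x), giving x = 0.83.

0.83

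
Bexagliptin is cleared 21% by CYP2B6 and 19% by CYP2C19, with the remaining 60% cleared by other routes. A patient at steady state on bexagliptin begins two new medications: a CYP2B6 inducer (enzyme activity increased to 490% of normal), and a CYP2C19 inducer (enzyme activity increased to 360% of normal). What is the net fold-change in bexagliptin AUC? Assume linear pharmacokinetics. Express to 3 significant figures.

0.432

The CYP2B6 pathway (21% of clearance) increases to 4.9× activity: 0.21 × 4.9 = 1.029.
The CYP2C19 pathway (19% of clearance) increases to 3.6× activity: 0.19 × 3.6 = 0.684.
Non-CYP routes (60%) are unchanged.
New clearance relative to baseline: 1.029 + 0.684 + 0.6 = 2.313.
AUC ∝ 1/CL: fold-change = 1 / 2.313 = 0.432.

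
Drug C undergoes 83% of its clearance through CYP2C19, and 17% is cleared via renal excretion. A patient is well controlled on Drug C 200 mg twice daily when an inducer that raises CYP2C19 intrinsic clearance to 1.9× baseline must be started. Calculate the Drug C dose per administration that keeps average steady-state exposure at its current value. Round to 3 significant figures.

349 mg

CYP2C19: 0.83 × 1.9 = 1.577
Other: 0.17 (unchanged)
New clearance relative to baseline: 1.577 + 0.17 = 1.747.
To maintain the same steady-state level, dose must scale with clearance: new dose = 200 × 1.747 = 349 mg.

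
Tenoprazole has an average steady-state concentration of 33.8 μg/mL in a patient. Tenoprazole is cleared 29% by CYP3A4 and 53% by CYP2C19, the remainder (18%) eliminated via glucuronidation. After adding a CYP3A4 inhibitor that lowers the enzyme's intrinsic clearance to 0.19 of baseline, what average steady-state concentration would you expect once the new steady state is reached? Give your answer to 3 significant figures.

The CYP3A4 pathway (29% of clearance) is reduced to 0.19× activity: 0.29 × 0.19 = 0.0551.
CYP2C19 (53%) and the residual 18% are unaffected.
Relative clearance = 0.0551 + 0.53 + 0.18 = 0.7651.
New average steady-state concentration = baseline ÷ relative clearance = 33.8 / 0.7651 = 44.2 μg/mL.

44.2 μg/mL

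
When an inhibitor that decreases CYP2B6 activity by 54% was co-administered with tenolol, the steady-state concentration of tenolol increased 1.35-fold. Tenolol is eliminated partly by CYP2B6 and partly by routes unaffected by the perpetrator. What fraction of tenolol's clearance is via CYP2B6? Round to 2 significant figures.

0.48

Write x for the fraction cleared via CYP2B6. The observed steady-state concentration change means clearance fell to 1/1.35 = 0.7407 of baseline.
Setting x·0.46 + (1 − x) = 0.7407 and solving: x = (0.7407 − 1)/(0.46 − 1) = 0.48.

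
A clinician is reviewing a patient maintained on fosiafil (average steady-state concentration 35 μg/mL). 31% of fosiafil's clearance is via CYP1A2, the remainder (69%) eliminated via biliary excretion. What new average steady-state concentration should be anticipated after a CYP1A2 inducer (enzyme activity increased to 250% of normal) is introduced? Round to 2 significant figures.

24 μg/mL

CYP1A2: 0.31 × 2.5 = 0.775
Other: 0.69 (unchanged)
Relative clearance = 0.775 + 0.69 = 1.465.
New average steady-state concentration = baseline ÷ relative clearance = 35 / 1.465 = 24 μg/mL.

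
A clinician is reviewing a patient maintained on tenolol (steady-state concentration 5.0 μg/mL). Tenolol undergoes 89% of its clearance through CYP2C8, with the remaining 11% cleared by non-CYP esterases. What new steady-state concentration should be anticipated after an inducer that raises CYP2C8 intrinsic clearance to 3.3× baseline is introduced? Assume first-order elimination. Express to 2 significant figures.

The CYP2C8 pathway (89% of clearance) increases to 3.3× activity: 0.89 × 3.3 = 2.937.
Non-CYP routes (11%) are unchanged.
CL_new/CL_old = 2.937 + 0.11 = 3.047.
New steady-state concentration = baseline ÷ relative clearance = 5.0 / 3.047 = 1.6 μg/mL.

1.6 μg/mL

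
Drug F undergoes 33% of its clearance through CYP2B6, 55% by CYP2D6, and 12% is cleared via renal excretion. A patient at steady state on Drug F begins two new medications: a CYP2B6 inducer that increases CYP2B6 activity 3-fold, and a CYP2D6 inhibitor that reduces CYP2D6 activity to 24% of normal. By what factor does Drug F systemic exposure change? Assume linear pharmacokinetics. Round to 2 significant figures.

CYP2B6: 0.33 × 3 = 0.99
CYP2D6: 0.55 × 0.24 = 0.132
Other: 0.12 (unchanged)
New clearance relative to baseline: 0.99 + 0.132 + 0.12 = 1.242.
Systemic exposure ∝ 1/CL: fold-change = 1 / 1.242 = 0.81.

0.81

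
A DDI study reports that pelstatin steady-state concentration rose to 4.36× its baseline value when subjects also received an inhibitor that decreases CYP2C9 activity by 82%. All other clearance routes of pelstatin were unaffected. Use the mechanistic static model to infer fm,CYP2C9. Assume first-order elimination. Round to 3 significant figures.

Write x for the fraction cleared via CYP2C9. The observed steady-state concentration change means clearance fell to 1/4.36 = 0.2294 of baseline.
Setting x·0.18 + (1 − x) = 0.2294 and solving: x = (0.2294 − 1)/(0.18 − 1) = 0.940.

0.940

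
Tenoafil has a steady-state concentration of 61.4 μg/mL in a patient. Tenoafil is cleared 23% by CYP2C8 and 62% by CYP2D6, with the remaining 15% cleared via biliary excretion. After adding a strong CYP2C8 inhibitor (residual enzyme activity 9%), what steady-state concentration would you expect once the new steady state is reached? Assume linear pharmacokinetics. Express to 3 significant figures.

77.7 μg/mL

CYP2C8: 0.23 × 0.09 = 0.0207
CYP2D6: 0.62 (unchanged)
Other: 0.15 (unchanged)
New clearance relative to baseline: 0.0207 + 0.62 + 0.15 = 0.7907.
With dosing unchanged, steady-state concentration scales as 1/CL: 61.4 / 0.7907 = 77.7 μg/mL.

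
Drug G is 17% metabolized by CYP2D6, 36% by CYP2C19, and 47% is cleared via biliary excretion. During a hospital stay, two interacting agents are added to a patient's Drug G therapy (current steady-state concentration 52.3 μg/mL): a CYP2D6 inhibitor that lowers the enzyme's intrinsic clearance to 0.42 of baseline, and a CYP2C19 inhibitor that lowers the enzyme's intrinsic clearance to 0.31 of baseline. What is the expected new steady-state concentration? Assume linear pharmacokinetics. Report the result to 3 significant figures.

The CYP2D6 pathway (17% of clearance) is reduced to 0.42× activity: 0.17 × 0.42 = 0.0714.
The CYP2C19 pathway (36% of clearance) falls to 0.31× activity: 0.36 × 0.31 = 0.1116.
Non-CYP routes (47%) are unchanged.
New clearance relative to baseline: 0.0714 + 0.1116 + 0.47 = 0.653.
Steady-state concentration ∝ 1/CL: new value = 52.3 / 0.653 = 80.1 μg/mL.

80.1 μg/mL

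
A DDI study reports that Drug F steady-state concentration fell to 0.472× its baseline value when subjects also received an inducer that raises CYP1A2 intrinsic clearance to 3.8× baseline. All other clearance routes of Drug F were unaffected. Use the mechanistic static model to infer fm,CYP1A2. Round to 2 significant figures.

Let fm be the CYP1A2 fraction. New clearance relative to baseline = fm × 3.8 + (1 − fm).
Steady-state concentration ratio = 1 / (new CL fraction), so new CL fraction = 1 / 0.472 = 2.119.
fm × 3.8 + 1 − fm = 2.119  ⇒  fm × (3.8 − 1) = 1.119  ⇒  fm = 0.40.

0.40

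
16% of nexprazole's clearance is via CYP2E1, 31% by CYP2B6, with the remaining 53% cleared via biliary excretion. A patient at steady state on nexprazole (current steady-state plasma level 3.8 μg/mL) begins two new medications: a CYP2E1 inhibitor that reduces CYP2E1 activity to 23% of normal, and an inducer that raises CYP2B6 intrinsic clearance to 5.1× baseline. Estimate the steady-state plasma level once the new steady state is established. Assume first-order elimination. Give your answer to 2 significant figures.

The CYP2E1 pathway (16% of clearance) falls to 0.23× activity: 0.16 × 0.23 = 0.0368.
The CYP2B6 pathway (31% of clearance) is boosted to 5.1× activity: 0.31 × 5.1 = 1.581.
Non-CYP routes (53%) are unchanged.
CL_new/CL_old = 0.0368 + 1.581 + 0.53 = 2.1478.
Dividing the baseline by the relative clearance: 3.8 / 2.1478 = 1.8 μg/mL.

1.8 μg/mL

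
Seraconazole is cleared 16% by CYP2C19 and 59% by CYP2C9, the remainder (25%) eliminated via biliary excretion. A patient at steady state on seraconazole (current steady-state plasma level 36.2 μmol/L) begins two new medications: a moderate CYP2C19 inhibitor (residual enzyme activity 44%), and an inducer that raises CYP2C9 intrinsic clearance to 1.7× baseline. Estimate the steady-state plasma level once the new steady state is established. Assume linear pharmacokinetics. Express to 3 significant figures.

CYP2C19: 0.16 × 0.44 = 0.0704
CYP2C9: 0.59 × 1.7 = 1.003
Other: 0.25 (unchanged)
Relative clearance = 0.0704 + 1.003 + 0.25 = 1.3234.
New steady-state plasma level = 36.2 / 1.3234 = 27.4 μmol/L (concentration scales inversely with clearance).

27.4 μmol/L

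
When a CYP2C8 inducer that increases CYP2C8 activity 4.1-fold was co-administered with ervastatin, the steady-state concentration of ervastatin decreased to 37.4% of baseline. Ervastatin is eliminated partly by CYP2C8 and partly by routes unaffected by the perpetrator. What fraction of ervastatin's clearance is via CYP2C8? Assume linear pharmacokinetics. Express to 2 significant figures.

0.54

Let x = fm,CYP2C8. Because steady-state concentration ∝ 1/CL, relative clearance rose to 1/0.374 = 2.674.
Setting x·4.1 + (1 − x) = 2.674 and solving: x = (2.674 − 1)/(4.1 − 1) = 0.54.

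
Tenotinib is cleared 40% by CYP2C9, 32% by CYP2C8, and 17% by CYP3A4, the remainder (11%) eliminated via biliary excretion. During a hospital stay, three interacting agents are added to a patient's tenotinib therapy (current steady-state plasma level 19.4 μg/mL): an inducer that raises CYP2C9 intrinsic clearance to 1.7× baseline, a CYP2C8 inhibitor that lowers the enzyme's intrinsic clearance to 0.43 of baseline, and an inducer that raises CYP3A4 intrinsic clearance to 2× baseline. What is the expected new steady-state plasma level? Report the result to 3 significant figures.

15.3 μg/mL

The CYP2C9 pathway (40% of clearance) is boosted to 1.7× activity: 0.4 × 1.7 = 0.68.
The CYP2C8 pathway (32% of clearance) is reduced to 0.43× activity: 0.32 × 0.43 = 0.1376.
The CYP3A4 pathway (17% of clearance) is boosted to 2× activity: 0.17 × 2 = 0.34.
The remaining 11% of clearance is unaffected.
CL_new/CL_old = 0.68 + 0.1376 + 0.34 + 0.11 = 1.2676.
Steady-state plasma level ∝ 1/CL: new value = 19.4 / 1.2676 = 15.3 μg/mL.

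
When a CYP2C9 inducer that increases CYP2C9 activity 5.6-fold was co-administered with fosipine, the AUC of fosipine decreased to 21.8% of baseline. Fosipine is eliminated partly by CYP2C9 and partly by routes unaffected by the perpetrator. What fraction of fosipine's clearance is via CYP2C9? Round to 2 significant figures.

0.78

CL'/CL = 1 / 0.218 = 4.587
5.6·fm + (1 − fm) = 4.587
fm = (4.587 − 1) / (5.6 − 1) = 0.78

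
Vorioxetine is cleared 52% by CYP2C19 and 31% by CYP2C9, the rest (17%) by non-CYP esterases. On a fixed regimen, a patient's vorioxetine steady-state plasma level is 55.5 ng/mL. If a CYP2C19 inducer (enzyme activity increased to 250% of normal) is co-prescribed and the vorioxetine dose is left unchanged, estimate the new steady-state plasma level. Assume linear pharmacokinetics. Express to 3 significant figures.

CYP2C19: 0.52 × 2.5 = 1.3
CYP2C9: 0.31 (unchanged)
Other: 0.17 (unchanged)
New clearance relative to baseline: 1.3 + 0.31 + 0.17 = 1.78.
New steady-state plasma level = baseline ÷ relative clearance = 55.5 / 1.78 = 31.2 ng/mL.

31.2 ng/mL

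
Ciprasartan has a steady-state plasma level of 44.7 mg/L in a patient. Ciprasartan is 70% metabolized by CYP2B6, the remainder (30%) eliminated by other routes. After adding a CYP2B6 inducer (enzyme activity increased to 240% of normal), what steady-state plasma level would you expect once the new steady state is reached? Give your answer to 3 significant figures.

22.6 mg/L

The CYP2B6 pathway (70% of clearance) increases to 2.4× activity: 0.7 × 2.4 = 1.68.
The remaining 30% of clearance is unaffected.
Relative clearance = 1.68 + 0.3 = 1.98.
With dosing unchanged, steady-state plasma level scales as 1/CL: 44.7 / 1.98 = 22.6 mg/L.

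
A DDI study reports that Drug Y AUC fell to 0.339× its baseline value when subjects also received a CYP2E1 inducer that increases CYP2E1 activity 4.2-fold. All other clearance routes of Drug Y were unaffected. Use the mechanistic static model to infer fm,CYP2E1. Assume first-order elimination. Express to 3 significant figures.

0.609

Let fm be the CYP2E1 fraction. New clearance relative to baseline = fm × 4.2 + (1 − fm).
AUC ratio = 1 / (new CL fraction), so new CL fraction = 1 / 0.339 = 2.95.
fm × 4.2 + 1 − fm = 2.95  ⇒  fm × (4.2 − 1) = 1.95  ⇒  fm = 0.609.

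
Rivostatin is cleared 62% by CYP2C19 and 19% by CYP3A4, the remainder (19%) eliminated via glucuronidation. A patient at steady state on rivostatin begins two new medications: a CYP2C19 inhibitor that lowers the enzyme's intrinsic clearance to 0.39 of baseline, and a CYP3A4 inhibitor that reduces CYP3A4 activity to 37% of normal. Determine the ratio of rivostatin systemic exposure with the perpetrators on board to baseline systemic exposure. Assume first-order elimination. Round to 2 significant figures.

The CYP2C19 pathway (62% of clearance) drops to 0.39× activity: 0.62 × 0.39 = 0.2418.
The CYP3A4 pathway (19% of clearance) falls to 0.37× activity: 0.19 × 0.37 = 0.0703.
The remaining 19% of clearance is unaffected.
New clearance relative to baseline: 0.2418 + 0.0703 + 0.19 = 0.5021.
Because systemic exposure varies inversely with clearance, the combined effect is 1 / 0.5021 = 2.0.

2.0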